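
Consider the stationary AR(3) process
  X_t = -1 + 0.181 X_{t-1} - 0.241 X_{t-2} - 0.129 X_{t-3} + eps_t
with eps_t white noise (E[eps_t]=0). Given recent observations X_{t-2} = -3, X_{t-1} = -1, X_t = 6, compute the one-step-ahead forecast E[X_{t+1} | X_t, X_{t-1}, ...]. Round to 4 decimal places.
E[X_{t+1} \mid \mathcal F_t] = 0.7140

For an AR(p) model X_t = c + sum_i phi_i X_{t-i} + eps_t, the
one-step-ahead conditional mean is
  E[X_{t+1} | X_t, ...] = c + sum_i phi_i X_{t+1-i}.
Substitute known values:
  E[X_{t+1} | ...] = -1 + (0.181) * (6) + (-0.241) * (-1) + (-0.129) * (-3)
                   = 0.7140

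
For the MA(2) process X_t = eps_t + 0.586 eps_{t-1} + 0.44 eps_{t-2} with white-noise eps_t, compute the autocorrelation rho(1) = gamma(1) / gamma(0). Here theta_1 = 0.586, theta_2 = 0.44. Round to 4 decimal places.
\rho(1) = 0.5490

For an MA(q) process with theta_0 = 1, the autocovariance is
  gamma(k) = sigma^2 * sum_{i=0..q-k} theta_i * theta_{i+k},
and rho(k) = gamma(k) / gamma(0). Sigma^2 cancels.
  numerator   = (1)*(0.586) + (0.586)*(0.44) = 0.84384.
  denominator = (1)^2 + (0.586)^2 + (0.44)^2 = 1.536996.
  rho(1) = 0.84384 / 1.536996 = 0.5490.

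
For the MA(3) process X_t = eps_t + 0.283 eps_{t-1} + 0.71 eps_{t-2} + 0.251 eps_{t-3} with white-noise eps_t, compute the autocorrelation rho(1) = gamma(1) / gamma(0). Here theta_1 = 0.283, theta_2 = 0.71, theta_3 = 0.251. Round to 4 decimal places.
\rho(1) = 0.4020

For an MA(q) process with theta_0 = 1, the autocovariance is
  gamma(k) = sigma^2 * sum_{i=0..q-k} theta_i * theta_{i+k},
and rho(k) = gamma(k) / gamma(0). Sigma^2 cancels.
  numerator   = (1)*(0.283) + (0.283)*(0.71) + (0.71)*(0.251) = 0.66214.
  denominator = (1)^2 + (0.283)^2 + (0.71)^2 + (0.251)^2 = 1.64719.
  rho(1) = 0.66214 / 1.64719 = 0.4020.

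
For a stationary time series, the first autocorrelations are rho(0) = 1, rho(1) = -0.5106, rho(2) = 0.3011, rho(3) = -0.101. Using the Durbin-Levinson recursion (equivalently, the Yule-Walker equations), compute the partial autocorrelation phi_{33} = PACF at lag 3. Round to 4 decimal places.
\phi_{33} = 0.0980

The PACF at lag k is phi_{kk}, the last component of the solution
to the Yule-Walker system G_k phi = r_k where
  (G_k)_{ij} = rho(|i - j|), (r_k)_i = rho(i), i,j = 1..k.
Equivalently, Durbin-Levinson gives phi_{kk} iteratively:
  phi_{11} = rho(1)
  phi_{kk} = [rho(k) - sum_{j=1..k-1} phi_{k-1,j} rho(k-j)]
            / [1 - sum_{j=1..k-1} phi_{k-1,j} rho(j)],
  phi_{k,j} = phi_{k-1,j} - phi_{kk} phi_{k-1,k-j},  j = 1..k-1.
Step k = 1:
  phi_11 = rho(1) = -0.5106.
Step k = 2:
  phi_22 = [rho(2) - phi_11 rho(1)] / [1 - phi_11 rho(1)] = [0.3011 - (-0.5106)(-0.5106)] / [1 - (-0.5106)(-0.5106)]
         = 0.04038764 / 0.73928764 = 0.05463.
  Update: phi_21 = phi_11 - phi_22 phi_11 = -0.5106 - (0.05463)(-0.5106) = -0.482706.
Step k = 3:
  phi_33 = [rho(3) - phi_21 rho(2) - phi_22 rho(1)] / [1 - phi_21 rho(1) - phi_22 rho(2)]
    numerator   = -0.101 - (-0.482706)(0.3011) - (0.05463)(-0.5106) = 0.072237
    denominator = 1 - (-0.482706)(-0.5106) - (0.05463)(0.3011) = 0.73708124
  phi_33 = 0.072237 / 0.73708124 = 0.098.
Therefore phi_{33} = 0.0980.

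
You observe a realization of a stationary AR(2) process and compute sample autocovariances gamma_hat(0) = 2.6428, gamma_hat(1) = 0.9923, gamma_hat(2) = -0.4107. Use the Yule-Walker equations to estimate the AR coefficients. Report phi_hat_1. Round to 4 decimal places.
\hat\phi_{1} = 0.5050

The Yule-Walker equations for an AR(p) process read, in matrix form,
  Gamma_p phi = r_p,   with   (Gamma_p)_{ij} = gamma(|i - j|),
                       (r_p)_i = gamma(i),   i,j = 1..p.
Substitute the sample gammas (Toeplitz matrix and right-hand side of size 2):
  Gamma_p = [[2.6428, 0.9923], [0.9923, 2.6428]]
  r_p     = [0.9923, -0.4107]
Written out:
  2.6428 phi_1 + 0.9923 phi_2 = 0.9923
  0.9923 phi_1 + 2.6428 phi_2 = -0.4107
Solve by Cramer's rule:
  det = gamma(0)^2 - gamma(1)^2 = (2.6428)^2 - (0.9923)^2 = 6.98439184 - 0.98465929 = 5.99973255
  phi_hat_1 = [gamma(1) gamma(0) - gamma(1) gamma(2)] / det = [(0.9923)(2.6428) - (0.9923)(-0.4107)] / 5.99973255 = 3.02998805 / 5.99973255 = 0.505
  phi_hat_2 = [gamma(0) gamma(2) - gamma(1)^2] / det = [(2.6428)(-0.4107) - (0.9923)^2] / 5.99973255 = -2.07005725 / 5.99973255 = -0.345
So phi_hat = [0.5050, -0.3450].
Therefore phi_hat_1 = 0.5050.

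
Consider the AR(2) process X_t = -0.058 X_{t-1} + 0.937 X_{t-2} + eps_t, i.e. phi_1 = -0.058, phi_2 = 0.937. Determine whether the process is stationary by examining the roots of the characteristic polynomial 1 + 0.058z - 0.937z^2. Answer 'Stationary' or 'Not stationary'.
\text{Stationary}

The AR(p) characteristic polynomial is P(z) = 1 + 0.058z - 0.937z^2.
Stationarity requires all roots to lie outside the unit circle, i.e. |z| > 1 for every root.
Set 1 + (0.058) z + (-0.937) z^2 = 0, i.e. a z^2 + b z + c = 0 with a = -0.937, b = 0.058, c = 1.
Discriminant D = b^2 - 4ac = (0.058)^2 - 4*(-0.937)*1 = 0.003364 - (-3.748) = 3.751364.
D >= 0, so the roots are real: z = (-b +/- sqrt(D)) / (2a) = (-0.058 +/- 1.936844) / (-1.874).
  z_1 = (-0.058 + 1.936844) / (-1.874) = -1.0026,   |z_1| = 1.0026.
  z_2 = (-0.058 - 1.936844) / (-1.874) = 1.0645,   |z_2| = 1.0645.
Moduli of all roots: 1.0026, 1.0645.
All moduli strictly greater than 1? Yes.
Verdict: Stationary.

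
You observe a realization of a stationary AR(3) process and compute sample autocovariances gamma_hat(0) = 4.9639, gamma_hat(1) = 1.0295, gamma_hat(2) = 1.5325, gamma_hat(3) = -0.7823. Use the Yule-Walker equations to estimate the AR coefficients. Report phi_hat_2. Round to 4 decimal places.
\hat\phi_{2} = 0.3220

The Yule-Walker equations for an AR(p) process read, in matrix form,
  Gamma_p phi = r_p,   with   (Gamma_p)_{ij} = gamma(|i - j|),
                       (r_p)_i = gamma(i),   i,j = 1..p.
Substitute the sample gammas (Toeplitz matrix and right-hand side of size 3):
  Gamma_p = [[4.9639, 1.0295, 1.5325], [1.0295, 4.9639, 1.0295], [1.5325, 1.0295, 4.9639]]
  r_p     = [1.0295, 1.5325, -0.7823]
Written out (R1..R3):
  (R1) 4.9639 phi_1 + 1.0295 phi_2 + 1.5325 phi_3 = 1.0295
  (R2) 1.0295 phi_1 + 4.9639 phi_2 + 1.0295 phi_3 = 1.5325
  (R3) 1.5325 phi_1 + 1.0295 phi_2 + 4.9639 phi_3 = -0.7823
Gaussian elimination:
  R2 <- R2 - (1.0295/4.9639) R1 = R2 - (0.207397) R1:  4.750384 phi_2 + 0.711663 phi_3 = 1.318984
  R3 <- R3 - (1.5325/4.9639) R1 = R3 - (0.308729) R1:  0.711663 phi_2 + 4.490773 phi_3 = -1.100137
  R3 <- R3 - (0.711663/4.750384) R2 = R3 - (0.149812) R2:  4.384157 phi_3 = -1.297736
Back-substitution:
  phi_hat_3 = -1.297736 / 4.384157 = -0.296006
  phi_hat_2 = (1.318984 - (0.711663)(-0.296006)) / 4.750384 = 0.322004
  phi_hat_1 = (1.0295 - (1.0295)(0.322004) - (1.5325)(-0.296006)) / 4.9639 = 0.232
So phi_hat = [0.2320, 0.3220, -0.2960].
Therefore phi_hat_2 = 0.3220.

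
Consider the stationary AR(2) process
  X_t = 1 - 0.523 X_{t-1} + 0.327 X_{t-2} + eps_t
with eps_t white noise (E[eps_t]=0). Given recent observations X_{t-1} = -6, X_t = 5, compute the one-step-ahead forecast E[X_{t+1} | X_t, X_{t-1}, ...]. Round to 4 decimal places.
E[X_{t+1} \mid \mathcal F_t] = -3.5770

For an AR(p) model X_t = c + sum_i phi_i X_{t-i} + eps_t, the
one-step-ahead conditional mean is
  E[X_{t+1} | X_t, ...] = c + sum_i phi_i X_{t+1-i}.
Substitute known values:
  E[X_{t+1} | ...] = 1 + (-0.523) * (5) + (0.327) * (-6)
                   = -3.5770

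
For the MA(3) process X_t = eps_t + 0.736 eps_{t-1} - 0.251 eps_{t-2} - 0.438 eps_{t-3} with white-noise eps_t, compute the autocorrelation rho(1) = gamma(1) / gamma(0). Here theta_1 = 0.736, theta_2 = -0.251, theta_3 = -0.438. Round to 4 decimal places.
\rho(1) = 0.3680

For an MA(q) process with theta_0 = 1, the autocovariance is
  gamma(k) = sigma^2 * sum_{i=0..q-k} theta_i * theta_{i+k},
and rho(k) = gamma(k) / gamma(0). Sigma^2 cancels.
  numerator   = (1)*(0.736) + (0.736)*(-0.251) + (-0.251)*(-0.438) = 0.661202.
  denominator = (1)^2 + (0.736)^2 + (-0.251)^2 + (-0.438)^2 = 1.796541.
  rho(1) = 0.661202 / 1.796541 = 0.3680.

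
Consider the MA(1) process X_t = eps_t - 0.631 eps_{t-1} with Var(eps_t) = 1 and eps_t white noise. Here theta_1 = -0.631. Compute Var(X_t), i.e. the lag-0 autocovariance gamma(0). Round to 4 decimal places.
\gamma(0) = 1.3982

For an MA(q) process X_t = eps_t + sum_i theta_i eps_{t-i} with
Var(eps_t) = sigma^2, the variance is
  gamma(0) = sigma^2 * (1 + sum_i theta_i^2).
  sum_i theta_i^2 = (-0.631)^2 = 0.398161.
  gamma(0) = 1 * (1 + 0.398161) = 1 * 1.398161 = 1.398161, which rounds to 1.3982.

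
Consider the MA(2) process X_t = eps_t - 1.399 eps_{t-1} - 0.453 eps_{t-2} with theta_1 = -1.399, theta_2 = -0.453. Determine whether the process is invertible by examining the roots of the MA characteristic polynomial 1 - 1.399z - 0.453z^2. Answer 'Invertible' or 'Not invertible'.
\text{Not invertible}

The MA(q) characteristic polynomial is P(z) = 1 - 1.399z - 0.453z^2.
Invertibility requires all roots to lie outside the unit circle, i.e. |z| > 1 for every root.
Set 1 + (-1.399) z + (-0.453) z^2 = 0, i.e. a z^2 + b z + c = 0 with a = -0.453, b = -1.399, c = 1.
Discriminant D = b^2 - 4ac = (-1.399)^2 - 4*(-0.453)*1 = 1.957201 - (-1.812) = 3.769201.
D >= 0, so the roots are real: z = (-b +/- sqrt(D)) / (2a) = (1.399 +/- 1.941443) / (-0.906).
  z_1 = (1.399 + 1.941443) / (-0.906) = -3.687,   |z_1| = 3.687.
  z_2 = (1.399 - 1.941443) / (-0.906) = 0.5987,   |z_2| = 0.5987.
Moduli of all roots: 3.6870, 0.5987.
All moduli strictly greater than 1? No.
Verdict: Not invertible.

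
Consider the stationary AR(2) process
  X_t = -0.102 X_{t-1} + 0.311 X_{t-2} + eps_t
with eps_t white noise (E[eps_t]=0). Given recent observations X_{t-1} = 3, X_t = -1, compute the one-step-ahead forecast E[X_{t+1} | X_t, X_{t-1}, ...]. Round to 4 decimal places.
E[X_{t+1} \mid \mathcal F_t] = 1.0350

For an AR(p) model X_t = c + sum_i phi_i X_{t-i} + eps_t, the
one-step-ahead conditional mean is
  E[X_{t+1} | X_t, ...] = c + sum_i phi_i X_{t+1-i}.
Substitute known values:
  E[X_{t+1} | ...] = (-0.102) * (-1) + (0.311) * (3)
                   = 1.0350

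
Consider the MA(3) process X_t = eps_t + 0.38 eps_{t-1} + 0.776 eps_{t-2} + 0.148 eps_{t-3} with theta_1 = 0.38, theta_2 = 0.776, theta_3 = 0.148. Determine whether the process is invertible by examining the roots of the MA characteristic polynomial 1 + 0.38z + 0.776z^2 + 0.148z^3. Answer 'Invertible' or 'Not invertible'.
\text{Invertible}

The MA(q) characteristic polynomial is P(z) = 1 + 0.38z + 0.776z^2 + 0.148z^3.
Invertibility requires all roots to lie outside the unit circle, i.e. |z| > 1 for every root.
Degree 3: look for a simple real root z0 first, then factor out (1 - z/z0) and solve the remaining quadratic.
Testing z0 = -5: P(-5) = 1 + (0.38)(-5) + (0.776)(-5)^2 + (0.148)(-5)^3
  = 1 + (-1.9) + (19.4) + (-18.5) = 0.  So z_0 = -5 is a root, |z_0| = 5.
Divide out the factor (1 + 0.2 z) = (1 - z/z0) (since 1/z0 = -0.2):
  P(z) = (1 + 0.2 z)(1 + (0.18) z + (0.74) z^2)
  [check: z-coef 0.18 - (-0.2) = 0.38; z^2-coef 0.74 - (-0.2)(0.18) = 0.776; z^3-coef -(-0.2)(0.74) = 0.148.]
Remaining roots from the quadratic factor 1 + (0.18) z + (0.74) z^2:
  Set 1 + (0.18) z + (0.74) z^2 = 0, i.e. a z^2 + b z + c = 0 with a = 0.74, b = 0.18, c = 1.
  Discriminant D = b^2 - 4ac = (0.18)^2 - 4*(0.74)*1 = 0.0324 - (2.96) = -2.9276.
  D < 0, so the roots are the complex-conjugate pair z = (-b +/- i sqrt(-D)) / (2a) = -0.1216 +/- 1.1561i.
  For a conjugate pair |z|^2 = z * conj(z) = (product of roots) = c/a = 1/(0.74) = 1.351351, so |z| = sqrt(1.351351) = 1.1625 for both roots.
Moduli of all roots: 5.0000, 1.1625, 1.1625.
All moduli strictly greater than 1? Yes.
Verdict: Invertible.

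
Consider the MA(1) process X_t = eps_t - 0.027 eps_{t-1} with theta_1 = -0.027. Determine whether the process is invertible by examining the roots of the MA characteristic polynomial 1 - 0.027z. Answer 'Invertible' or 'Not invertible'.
\text{Invertible}

The MA(q) characteristic polynomial is P(z) = 1 - 0.027z.
Invertibility requires all roots to lie outside the unit circle, i.e. |z| > 1 for every root.
This is linear in z: 1 + (-0.027) z = 0  =>  z = -1/(-0.027) = 37.037037,  |z| = 37.037037.
Moduli of all roots: 37.0370.
All moduli strictly greater than 1? Yes.
Verdict: Invertible.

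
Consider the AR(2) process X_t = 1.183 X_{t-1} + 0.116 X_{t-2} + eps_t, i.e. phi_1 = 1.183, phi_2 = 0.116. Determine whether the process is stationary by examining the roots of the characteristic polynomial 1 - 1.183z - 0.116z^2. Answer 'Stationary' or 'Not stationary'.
\text{Not stationary}

The AR(p) characteristic polynomial is P(z) = 1 - 1.183z - 0.116z^2.
Stationarity requires all roots to lie outside the unit circle, i.e. |z| > 1 for every root.
Set 1 + (-1.183) z + (-0.116) z^2 = 0, i.e. a z^2 + b z + c = 0 with a = -0.116, b = -1.183, c = 1.
Discriminant D = b^2 - 4ac = (-1.183)^2 - 4*(-0.116)*1 = 1.399489 - (-0.464) = 1.863489.
D >= 0, so the roots are real: z = (-b +/- sqrt(D)) / (2a) = (1.183 +/- 1.365097) / (-0.232).
  z_1 = (1.183 + 1.365097) / (-0.232) = -10.9832,   |z_1| = 10.9832.
  z_2 = (1.183 - 1.365097) / (-0.232) = 0.7849,   |z_2| = 0.7849.
Moduli of all roots: 10.9832, 0.7849.
All moduli strictly greater than 1? No.
Verdict: Not stationary.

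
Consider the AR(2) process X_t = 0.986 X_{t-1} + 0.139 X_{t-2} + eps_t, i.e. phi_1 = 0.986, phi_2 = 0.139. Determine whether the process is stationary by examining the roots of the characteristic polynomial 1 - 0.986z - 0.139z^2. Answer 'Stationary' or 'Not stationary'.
\text{Not stationary}

The AR(p) characteristic polynomial is P(z) = 1 - 0.986z - 0.139z^2.
Stationarity requires all roots to lie outside the unit circle, i.e. |z| > 1 for every root.
Set 1 + (-0.986) z + (-0.139) z^2 = 0, i.e. a z^2 + b z + c = 0 with a = -0.139, b = -0.986, c = 1.
Discriminant D = b^2 - 4ac = (-0.986)^2 - 4*(-0.139)*1 = 0.972196 - (-0.556) = 1.528196.
D >= 0, so the roots are real: z = (-b +/- sqrt(D)) / (2a) = (0.986 +/- 1.236202) / (-0.278).
  z_1 = (0.986 + 1.236202) / (-0.278) = -7.9935,   |z_1| = 7.9935.
  z_2 = (0.986 - 1.236202) / (-0.278) = 0.9,   |z_2| = 0.9.
Moduli of all roots: 7.9935, 0.9000.
All moduli strictly greater than 1? No.
Verdict: Not stationary.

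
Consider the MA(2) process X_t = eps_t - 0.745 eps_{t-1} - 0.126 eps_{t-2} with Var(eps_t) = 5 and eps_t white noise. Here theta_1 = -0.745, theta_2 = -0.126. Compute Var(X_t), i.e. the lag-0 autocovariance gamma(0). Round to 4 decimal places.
\gamma(0) = 7.8545

For an MA(q) process X_t = eps_t + sum_i theta_i eps_{t-i} with
Var(eps_t) = sigma^2, the variance is
  gamma(0) = sigma^2 * (1 + sum_i theta_i^2).
  sum_i theta_i^2 = (-0.745)^2 + (-0.126)^2 = 0.555025 + 0.015876 = 0.570901.
  gamma(0) = 5 * (1 + 0.570901) = 5 * 1.570901 = 7.854505, which rounds to 7.8545.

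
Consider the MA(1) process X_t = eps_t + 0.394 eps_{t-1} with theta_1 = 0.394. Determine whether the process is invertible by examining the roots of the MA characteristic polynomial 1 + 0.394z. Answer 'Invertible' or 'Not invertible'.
\text{Invertible}

The MA(q) characteristic polynomial is P(z) = 1 + 0.394z.
Invertibility requires all roots to lie outside the unit circle, i.e. |z| > 1 for every root.
This is linear in z: 1 + (0.394) z = 0  =>  z = -1/(0.394) = -2.538071,  |z| = 2.538071.
Moduli of all roots: 2.5381.
All moduli strictly greater than 1? Yes.
Verdict: Invertible.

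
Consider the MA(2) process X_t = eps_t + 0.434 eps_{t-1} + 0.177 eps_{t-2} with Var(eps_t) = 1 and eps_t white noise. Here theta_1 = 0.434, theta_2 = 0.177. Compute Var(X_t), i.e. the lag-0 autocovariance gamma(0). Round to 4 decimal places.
\gamma(0) = 1.2197

For an MA(q) process X_t = eps_t + sum_i theta_i eps_{t-i} with
Var(eps_t) = sigma^2, the variance is
  gamma(0) = sigma^2 * (1 + sum_i theta_i^2).
  sum_i theta_i^2 = (0.434)^2 + (0.177)^2 = 0.188356 + 0.031329 = 0.219685.
  gamma(0) = 1 * (1 + 0.219685) = 1 * 1.219685 = 1.219685, which rounds to 1.2197.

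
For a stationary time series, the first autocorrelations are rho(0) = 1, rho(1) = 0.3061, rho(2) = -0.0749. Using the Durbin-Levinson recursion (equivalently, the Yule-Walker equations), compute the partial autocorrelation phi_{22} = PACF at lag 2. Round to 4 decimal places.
\phi_{22} = -0.1860

The PACF at lag k is phi_{kk}, the last component of the solution
to the Yule-Walker system G_k phi = r_k where
  (G_k)_{ij} = rho(|i - j|), (r_k)_i = rho(i), i,j = 1..k.
Equivalently, Durbin-Levinson gives phi_{kk} iteratively:
  phi_{11} = rho(1)
  phi_{kk} = [rho(k) - sum_{j=1..k-1} phi_{k-1,j} rho(k-j)]
            / [1 - sum_{j=1..k-1} phi_{k-1,j} rho(j)],
  phi_{k,j} = phi_{k-1,j} - phi_{kk} phi_{k-1,k-j},  j = 1..k-1.
Step k = 1:
  phi_11 = rho(1) = 0.3061.
Step k = 2:
  phi_22 = [rho(2) - phi_11 rho(1)] / [1 - phi_11 rho(1)] = [-0.0749 - (0.3061)(0.3061)] / [1 - (0.3061)(0.3061)]
         = -0.16859721 / 0.90630279 = -0.186.
Therefore phi_{22} = -0.1860.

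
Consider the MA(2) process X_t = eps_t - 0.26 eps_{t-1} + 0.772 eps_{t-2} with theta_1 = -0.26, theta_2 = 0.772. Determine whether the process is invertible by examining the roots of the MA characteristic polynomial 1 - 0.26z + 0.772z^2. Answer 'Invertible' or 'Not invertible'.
\text{Invertible}

The MA(q) characteristic polynomial is P(z) = 1 - 0.26z + 0.772z^2.
Invertibility requires all roots to lie outside the unit circle, i.e. |z| > 1 for every root.
Set 1 + (-0.26) z + (0.772) z^2 = 0, i.e. a z^2 + b z + c = 0 with a = 0.772, b = -0.26, c = 1.
Discriminant D = b^2 - 4ac = (-0.26)^2 - 4*(0.772)*1 = 0.0676 - (3.088) = -3.0204.
D < 0, so the roots are the complex-conjugate pair z = (-b +/- i sqrt(-D)) / (2a) = 0.1684 +/- 1.1256i.
For a conjugate pair |z|^2 = z * conj(z) = (product of roots) = c/a = 1/(0.772) = 1.295337, so |z| = sqrt(1.295337) = 1.1381 for both roots.
Moduli of all roots: 1.1381, 1.1381.
All moduli strictly greater than 1? Yes.
Verdict: Invertible.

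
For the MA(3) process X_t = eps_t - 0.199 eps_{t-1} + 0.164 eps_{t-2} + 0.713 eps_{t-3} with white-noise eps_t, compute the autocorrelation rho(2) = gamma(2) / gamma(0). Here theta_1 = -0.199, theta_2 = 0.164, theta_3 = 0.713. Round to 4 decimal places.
\rho(2) = 0.0140

For an MA(q) process with theta_0 = 1, the autocovariance is
  gamma(k) = sigma^2 * sum_{i=0..q-k} theta_i * theta_{i+k},
and rho(k) = gamma(k) / gamma(0). Sigma^2 cancels.
  numerator   = (1)*(0.164) + (-0.199)*(0.713) = 0.022113.
  denominator = (1)^2 + (-0.199)^2 + (0.164)^2 + (0.713)^2 = 1.574866.
  rho(2) = 0.022113 / 1.574866 = 0.0140.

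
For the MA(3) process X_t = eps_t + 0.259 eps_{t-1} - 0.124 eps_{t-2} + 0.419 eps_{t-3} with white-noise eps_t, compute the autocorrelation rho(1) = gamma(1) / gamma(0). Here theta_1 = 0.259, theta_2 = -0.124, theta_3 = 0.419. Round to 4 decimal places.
\rho(1) = 0.1391

For an MA(q) process with theta_0 = 1, the autocovariance is
  gamma(k) = sigma^2 * sum_{i=0..q-k} theta_i * theta_{i+k},
and rho(k) = gamma(k) / gamma(0). Sigma^2 cancels.
  numerator   = (1)*(0.259) + (0.259)*(-0.124) + (-0.124)*(0.419) = 0.174928.
  denominator = (1)^2 + (0.259)^2 + (-0.124)^2 + (0.419)^2 = 1.258018.
  rho(1) = 0.174928 / 1.258018 = 0.1391.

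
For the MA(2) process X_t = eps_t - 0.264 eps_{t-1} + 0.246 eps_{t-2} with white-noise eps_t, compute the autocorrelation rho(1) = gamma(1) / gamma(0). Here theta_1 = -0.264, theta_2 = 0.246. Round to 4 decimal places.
\rho(1) = -0.2910

For an MA(q) process with theta_0 = 1, the autocovariance is
  gamma(k) = sigma^2 * sum_{i=0..q-k} theta_i * theta_{i+k},
and rho(k) = gamma(k) / gamma(0). Sigma^2 cancels.
  numerator   = (1)*(-0.264) + (-0.264)*(0.246) = -0.328944.
  denominator = (1)^2 + (-0.264)^2 + (0.246)^2 = 1.130212.
  rho(1) = -0.328944 / 1.130212 = -0.2910.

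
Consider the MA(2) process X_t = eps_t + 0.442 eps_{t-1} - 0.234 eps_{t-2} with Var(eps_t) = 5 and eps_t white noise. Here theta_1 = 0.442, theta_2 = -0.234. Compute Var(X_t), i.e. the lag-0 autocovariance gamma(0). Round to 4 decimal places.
\gamma(0) = 6.2506

For an MA(q) process X_t = eps_t + sum_i theta_i eps_{t-i} with
Var(eps_t) = sigma^2, the variance is
  gamma(0) = sigma^2 * (1 + sum_i theta_i^2).
  sum_i theta_i^2 = (0.442)^2 + (-0.234)^2 = 0.195364 + 0.054756 = 0.25012.
  gamma(0) = 5 * (1 + 0.25012) = 5 * 1.25012 = 6.2506.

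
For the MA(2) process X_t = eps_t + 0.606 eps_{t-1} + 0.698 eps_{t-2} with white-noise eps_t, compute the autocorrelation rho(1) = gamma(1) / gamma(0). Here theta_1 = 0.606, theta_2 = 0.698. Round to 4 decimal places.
\rho(1) = 0.5549

For an MA(q) process with theta_0 = 1, the autocovariance is
  gamma(k) = sigma^2 * sum_{i=0..q-k} theta_i * theta_{i+k},
and rho(k) = gamma(k) / gamma(0). Sigma^2 cancels.
  numerator   = (1)*(0.606) + (0.606)*(0.698) = 1.028988.
  denominator = (1)^2 + (0.606)^2 + (0.698)^2 = 1.85444.
  rho(1) = 1.028988 / 1.85444 = 0.5549.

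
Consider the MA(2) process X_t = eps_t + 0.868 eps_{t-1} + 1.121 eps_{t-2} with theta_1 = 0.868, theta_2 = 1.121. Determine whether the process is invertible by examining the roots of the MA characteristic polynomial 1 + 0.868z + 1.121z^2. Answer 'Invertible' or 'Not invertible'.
\text{Not invertible}

The MA(q) characteristic polynomial is P(z) = 1 + 0.868z + 1.121z^2.
Invertibility requires all roots to lie outside the unit circle, i.e. |z| > 1 for every root.
Set 1 + (0.868) z + (1.121) z^2 = 0, i.e. a z^2 + b z + c = 0 with a = 1.121, b = 0.868, c = 1.
Discriminant D = b^2 - 4ac = (0.868)^2 - 4*(1.121)*1 = 0.753424 - (4.484) = -3.730576.
D < 0, so the roots are the complex-conjugate pair z = (-b +/- i sqrt(-D)) / (2a) = -0.3872 +/- 0.8615i.
For a conjugate pair |z|^2 = z * conj(z) = (product of roots) = c/a = 1/(1.121) = 0.892061, so |z| = sqrt(0.892061) = 0.9445 for both roots.
Moduli of all roots: 0.9445, 0.9445.
All moduli strictly greater than 1? No.
Verdict: Not invertible.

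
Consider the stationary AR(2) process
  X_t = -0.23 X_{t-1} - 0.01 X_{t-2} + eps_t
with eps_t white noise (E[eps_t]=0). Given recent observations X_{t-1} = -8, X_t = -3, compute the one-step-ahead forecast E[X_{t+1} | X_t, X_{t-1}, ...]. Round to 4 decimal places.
E[X_{t+1} \mid \mathcal F_t] = 0.7700

For an AR(p) model X_t = c + sum_i phi_i X_{t-i} + eps_t, the
one-step-ahead conditional mean is
  E[X_{t+1} | X_t, ...] = c + sum_i phi_i X_{t+1-i}.
Substitute known values:
  E[X_{t+1} | ...] = (-0.23) * (-3) + (-0.01) * (-8)
                   = 0.7700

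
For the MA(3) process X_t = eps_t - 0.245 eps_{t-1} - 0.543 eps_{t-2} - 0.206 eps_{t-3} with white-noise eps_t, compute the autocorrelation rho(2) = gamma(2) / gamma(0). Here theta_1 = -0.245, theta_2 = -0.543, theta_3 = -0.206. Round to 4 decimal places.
\rho(2) = -0.3525

For an MA(q) process with theta_0 = 1, the autocovariance is
  gamma(k) = sigma^2 * sum_{i=0..q-k} theta_i * theta_{i+k},
and rho(k) = gamma(k) / gamma(0). Sigma^2 cancels.
  numerator   = (1)*(-0.543) + (-0.245)*(-0.206) = -0.49253.
  denominator = (1)^2 + (-0.245)^2 + (-0.543)^2 + (-0.206)^2 = 1.39731.
  rho(2) = -0.49253 / 1.39731 = -0.3525.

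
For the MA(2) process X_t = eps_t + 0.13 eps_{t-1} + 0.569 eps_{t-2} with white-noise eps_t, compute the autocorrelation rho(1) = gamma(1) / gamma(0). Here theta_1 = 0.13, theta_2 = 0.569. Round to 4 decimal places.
\rho(1) = 0.1521

For an MA(q) process with theta_0 = 1, the autocovariance is
  gamma(k) = sigma^2 * sum_{i=0..q-k} theta_i * theta_{i+k},
and rho(k) = gamma(k) / gamma(0). Sigma^2 cancels.
  numerator   = (1)*(0.13) + (0.13)*(0.569) = 0.20397.
  denominator = (1)^2 + (0.13)^2 + (0.569)^2 = 1.340661.
  rho(1) = 0.20397 / 1.340661 = 0.1521.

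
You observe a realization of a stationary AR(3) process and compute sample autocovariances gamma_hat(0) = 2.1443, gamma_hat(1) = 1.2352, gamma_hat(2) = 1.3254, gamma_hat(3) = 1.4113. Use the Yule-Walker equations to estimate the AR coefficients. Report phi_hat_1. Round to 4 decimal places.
\hat\phi_{1} = 0.1660

The Yule-Walker equations for an AR(p) process read, in matrix form,
  Gamma_p phi = r_p,   with   (Gamma_p)_{ij} = gamma(|i - j|),
                       (r_p)_i = gamma(i),   i,j = 1..p.
Substitute the sample gammas (Toeplitz matrix and right-hand side of size 3):
  Gamma_p = [[2.1443, 1.2352, 1.3254], [1.2352, 2.1443, 1.2352], [1.3254, 1.2352, 2.1443]]
  r_p     = [1.2352, 1.3254, 1.4113]
Written out (R1..R3):
  (R1) 2.1443 phi_1 + 1.2352 phi_2 + 1.3254 phi_3 = 1.2352
  (R2) 1.2352 phi_1 + 2.1443 phi_2 + 1.2352 phi_3 = 1.3254
  (R3) 1.3254 phi_1 + 1.2352 phi_2 + 2.1443 phi_3 = 1.4113
Gaussian elimination:
  R2 <- R2 - (1.2352/2.1443) R1 = R2 - (0.576039) R1:  1.432777 phi_2 + 0.471718 phi_3 = 0.613877
  R3 <- R3 - (1.3254/2.1443) R1 = R3 - (0.618104) R1:  0.471718 phi_2 + 1.325065 phi_3 = 0.647818
  R3 <- R3 - (0.471718/1.432777) R2 = R3 - (0.329234) R2:  1.16976 phi_3 = 0.445709
Back-substitution:
  phi_hat_3 = 0.445709 / 1.16976 = 0.381026
  phi_hat_2 = (0.613877 - (0.471718)(0.381026)) / 1.432777 = 0.303006
  phi_hat_1 = (1.2352 - (1.2352)(0.303006) - (1.3254)(0.381026)) / 2.1443 = 0.165982
So phi_hat = [0.1660, 0.3030, 0.3810].
Therefore phi_hat_1 = 0.1660.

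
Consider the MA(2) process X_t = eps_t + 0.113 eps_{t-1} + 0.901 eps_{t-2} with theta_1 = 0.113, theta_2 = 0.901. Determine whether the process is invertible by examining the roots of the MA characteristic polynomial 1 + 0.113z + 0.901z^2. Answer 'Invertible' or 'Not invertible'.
\text{Invertible}

The MA(q) characteristic polynomial is P(z) = 1 + 0.113z + 0.901z^2.
Invertibility requires all roots to lie outside the unit circle, i.e. |z| > 1 for every root.
Set 1 + (0.113) z + (0.901) z^2 = 0, i.e. a z^2 + b z + c = 0 with a = 0.901, b = 0.113, c = 1.
Discriminant D = b^2 - 4ac = (0.113)^2 - 4*(0.901)*1 = 0.012769 - (3.604) = -3.591231.
D < 0, so the roots are the complex-conjugate pair z = (-b +/- i sqrt(-D)) / (2a) = -0.0627 +/- 1.0516i.
For a conjugate pair |z|^2 = z * conj(z) = (product of roots) = c/a = 1/(0.901) = 1.109878, so |z| = sqrt(1.109878) = 1.0535 for both roots.
Moduli of all roots: 1.0535, 1.0535.
All moduli strictly greater than 1? Yes.
Verdict: Invertible.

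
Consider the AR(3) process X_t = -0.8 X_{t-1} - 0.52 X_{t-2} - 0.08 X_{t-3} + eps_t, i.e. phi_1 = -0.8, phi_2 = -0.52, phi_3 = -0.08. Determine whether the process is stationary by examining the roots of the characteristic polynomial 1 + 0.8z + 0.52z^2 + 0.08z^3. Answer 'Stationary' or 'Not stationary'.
\text{Stationary}

The AR(p) characteristic polynomial is P(z) = 1 + 0.8z + 0.52z^2 + 0.08z^3.
Stationarity requires all roots to lie outside the unit circle, i.e. |z| > 1 for every root.
Degree 3: look for a simple real root z0 first, then factor out (1 - z/z0) and solve the remaining quadratic.
Testing z0 = -5: P(-5) = 1 + (0.8)(-5) + (0.52)(-5)^2 + (0.08)(-5)^3
  = 1 + (-4) + (13) + (-10) = 0.  So z_0 = -5 is a root, |z_0| = 5.
Divide out the factor (1 + 0.2 z) = (1 - z/z0) (since 1/z0 = -0.2):
  P(z) = (1 + 0.2 z)(1 + (0.6) z + (0.4) z^2)
  [check: z-coef 0.6 - (-0.2) = 0.8; z^2-coef 0.4 - (-0.2)(0.6) = 0.52; z^3-coef -(-0.2)(0.4) = 0.08.]
Remaining roots from the quadratic factor 1 + (0.6) z + (0.4) z^2:
  Set 1 + (0.6) z + (0.4) z^2 = 0, i.e. a z^2 + b z + c = 0 with a = 0.4, b = 0.6, c = 1.
  Discriminant D = b^2 - 4ac = (0.6)^2 - 4*(0.4)*1 = 0.36 - (1.6) = -1.24.
  D < 0, so the roots are the complex-conjugate pair z = (-b +/- i sqrt(-D)) / (2a) = -0.75 +/- 1.3919i.
  For a conjugate pair |z|^2 = z * conj(z) = (product of roots) = c/a = 1/(0.4) = 2.5, so |z| = sqrt(2.5) = 1.5811 for both roots.
Moduli of all roots: 5.0000, 1.5811, 1.5811.
All moduli strictly greater than 1? Yes.
Verdict: Stationary.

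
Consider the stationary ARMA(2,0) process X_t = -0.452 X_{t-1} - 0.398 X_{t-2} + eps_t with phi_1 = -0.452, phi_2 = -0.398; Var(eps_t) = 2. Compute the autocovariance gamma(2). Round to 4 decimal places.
\gamma(2) = -0.6684

Multiply the model equation by X_{t-k} and take expectations. With theta_0 = psi_0 = 1 and psi_j the MA(infinity) weights, this gives
  gamma(k) - sum_i phi_i gamma(k-i) = c_k,
  c_k = sigma^2 * sum_{j=k..q} theta_j psi_{j-k}   (c_k = 0 for k > q),
using gamma(-m) = gamma(m).
Pure AR (q = 0): c_0 = sigma^2 = 2, c_k = 0 for k >= 1.
Equations for k = 0, 1, 2 (AR order 2, c_2 = 0):
  (E0) gamma(0) = phi_1 gamma(1) + phi_2 gamma(2) + c_0
  (E1) gamma(1) = phi_1 gamma(0) + phi_2 gamma(1) + c_1
  (E2) gamma(2) = phi_1 gamma(1) + phi_2 gamma(0)
From (E1): gamma(1) = A gamma(0) + B with
  A = phi_1 / (1 - phi_2) = -0.452 / 1.398 = -0.323319,   B = c_1 / (1 - phi_2) = 0 / 1.398 = 0.
Insert (E2) into (E0): gamma(0) (1 - phi_2^2) = phi_1 (1 + phi_2) gamma(1) + c_0.
  phi_1 (1 + phi_2) = (-0.452)(0.602) = -0.272104,   1 - phi_2^2 = 0.841596.
Replace gamma(1) by A gamma(0) + B and collect gamma(0):
  gamma(0) [0.841596 - (-0.272104)(-0.323319)] = c_0 = 2
  gamma(0) * 0.75362 = 2
  gamma(0) = 2 / 0.75362 = 2.653859.
  gamma(1) = A gamma(0) = (-0.323319)(2.653859) = -0.858043.
  gamma(2) = phi_1 gamma(1) + phi_2 gamma(0) = (-0.452)(-0.858043) + (-0.398)(2.653859) = -0.6684.
Therefore gamma(2) = -0.6684 (to 4 decimal places).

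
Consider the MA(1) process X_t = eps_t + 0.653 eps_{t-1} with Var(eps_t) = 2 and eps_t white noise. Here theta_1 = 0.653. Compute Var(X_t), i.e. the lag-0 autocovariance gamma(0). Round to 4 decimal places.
\gamma(0) = 2.8528

For an MA(q) process X_t = eps_t + sum_i theta_i eps_{t-i} with
Var(eps_t) = sigma^2, the variance is
  gamma(0) = sigma^2 * (1 + sum_i theta_i^2).
  sum_i theta_i^2 = (0.653)^2 = 0.426409.
  gamma(0) = 2 * (1 + 0.426409) = 2 * 1.426409 = 2.852818, which rounds to 2.8528.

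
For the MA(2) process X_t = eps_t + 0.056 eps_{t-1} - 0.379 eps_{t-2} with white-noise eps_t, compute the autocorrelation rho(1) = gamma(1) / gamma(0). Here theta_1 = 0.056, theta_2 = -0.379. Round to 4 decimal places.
\rho(1) = 0.0303

For an MA(q) process with theta_0 = 1, the autocovariance is
  gamma(k) = sigma^2 * sum_{i=0..q-k} theta_i * theta_{i+k},
and rho(k) = gamma(k) / gamma(0). Sigma^2 cancels.
  numerator   = (1)*(0.056) + (0.056)*(-0.379) = 0.034776.
  denominator = (1)^2 + (0.056)^2 + (-0.379)^2 = 1.146777.
  rho(1) = 0.034776 / 1.146777 = 0.0303.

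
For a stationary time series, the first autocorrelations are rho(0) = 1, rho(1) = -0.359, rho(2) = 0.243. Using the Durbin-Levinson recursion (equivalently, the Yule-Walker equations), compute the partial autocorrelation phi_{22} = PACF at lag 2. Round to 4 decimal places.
\phi_{22} = 0.1310

The PACF at lag k is phi_{kk}, the last component of the solution
to the Yule-Walker system G_k phi = r_k where
  (G_k)_{ij} = rho(|i - j|), (r_k)_i = rho(i), i,j = 1..k.
Equivalently, Durbin-Levinson gives phi_{kk} iteratively:
  phi_{11} = rho(1)
  phi_{kk} = [rho(k) - sum_{j=1..k-1} phi_{k-1,j} rho(k-j)]
            / [1 - sum_{j=1..k-1} phi_{k-1,j} rho(j)],
  phi_{k,j} = phi_{k-1,j} - phi_{kk} phi_{k-1,k-j},  j = 1..k-1.
Step k = 1:
  phi_11 = rho(1) = -0.359.
Step k = 2:
  phi_22 = [rho(2) - phi_11 rho(1)] / [1 - phi_11 rho(1)] = [0.243 - (-0.359)(-0.359)] / [1 - (-0.359)(-0.359)]
         = 0.114119 / 0.871119 = 0.131.
Therefore phi_{22} = 0.1310.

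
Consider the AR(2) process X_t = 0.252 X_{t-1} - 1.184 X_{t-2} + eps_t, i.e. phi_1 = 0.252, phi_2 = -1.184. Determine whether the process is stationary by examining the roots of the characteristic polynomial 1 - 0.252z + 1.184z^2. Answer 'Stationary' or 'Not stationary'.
\text{Not stationary}

The AR(p) characteristic polynomial is P(z) = 1 - 0.252z + 1.184z^2.
Stationarity requires all roots to lie outside the unit circle, i.e. |z| > 1 for every root.
Set 1 + (-0.252) z + (1.184) z^2 = 0, i.e. a z^2 + b z + c = 0 with a = 1.184, b = -0.252, c = 1.
Discriminant D = b^2 - 4ac = (-0.252)^2 - 4*(1.184)*1 = 0.063504 - (4.736) = -4.672496.
D < 0, so the roots are the complex-conjugate pair z = (-b +/- i sqrt(-D)) / (2a) = 0.1064 +/- 0.9128i.
For a conjugate pair |z|^2 = z * conj(z) = (product of roots) = c/a = 1/(1.184) = 0.844595, so |z| = sqrt(0.844595) = 0.919 for both roots.
Moduli of all roots: 0.9190, 0.9190.
All moduli strictly greater than 1? No.
Verdict: Not stationary.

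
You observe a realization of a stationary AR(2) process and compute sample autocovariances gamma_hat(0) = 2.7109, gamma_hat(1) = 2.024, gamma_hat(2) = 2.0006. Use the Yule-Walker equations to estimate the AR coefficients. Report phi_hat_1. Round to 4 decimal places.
\hat\phi_{1} = 0.4420

The Yule-Walker equations for an AR(p) process read, in matrix form,
  Gamma_p phi = r_p,   with   (Gamma_p)_{ij} = gamma(|i - j|),
                       (r_p)_i = gamma(i),   i,j = 1..p.
Substitute the sample gammas (Toeplitz matrix and right-hand side of size 2):
  Gamma_p = [[2.7109, 2.024], [2.024, 2.7109]]
  r_p     = [2.024, 2.0006]
Written out:
  2.7109 phi_1 + 2.024 phi_2 = 2.024
  2.024 phi_1 + 2.7109 phi_2 = 2.0006
Solve by Cramer's rule:
  det = gamma(0)^2 - gamma(1)^2 = (2.7109)^2 - (2.024)^2 = 7.34897881 - 4.096576 = 3.25240281
  phi_hat_1 = [gamma(1) gamma(0) - gamma(1) gamma(2)] / det = [(2.024)(2.7109) - (2.024)(2.0006)] / 3.25240281 = 1.4376472 / 3.25240281 = 0.442
  phi_hat_2 = [gamma(0) gamma(2) - gamma(1)^2] / det = [(2.7109)(2.0006) - (2.024)^2] / 3.25240281 = 1.32685054 / 3.25240281 = 0.408
So phi_hat = [0.4420, 0.4080].
Therefore phi_hat_1 = 0.4420.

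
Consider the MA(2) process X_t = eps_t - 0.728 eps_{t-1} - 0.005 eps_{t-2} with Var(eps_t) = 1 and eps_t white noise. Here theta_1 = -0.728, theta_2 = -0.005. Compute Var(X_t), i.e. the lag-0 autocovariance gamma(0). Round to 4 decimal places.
\gamma(0) = 1.5300

For an MA(q) process X_t = eps_t + sum_i theta_i eps_{t-i} with
Var(eps_t) = sigma^2, the variance is
  gamma(0) = sigma^2 * (1 + sum_i theta_i^2).
  sum_i theta_i^2 = (-0.728)^2 + (-0.005)^2 = 0.529984 + 0.000025 = 0.530009.
  gamma(0) = 1 * (1 + 0.530009) = 1 * 1.530009 = 1.530009, which rounds to 1.5300.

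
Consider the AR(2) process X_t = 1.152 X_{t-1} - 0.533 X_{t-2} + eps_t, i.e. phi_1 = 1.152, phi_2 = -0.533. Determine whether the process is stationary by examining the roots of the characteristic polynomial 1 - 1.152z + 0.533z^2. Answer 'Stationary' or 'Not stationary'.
\text{Stationary}

The AR(p) characteristic polynomial is P(z) = 1 - 1.152z + 0.533z^2.
Stationarity requires all roots to lie outside the unit circle, i.e. |z| > 1 for every root.
Set 1 + (-1.152) z + (0.533) z^2 = 0, i.e. a z^2 + b z + c = 0 with a = 0.533, b = -1.152, c = 1.
Discriminant D = b^2 - 4ac = (-1.152)^2 - 4*(0.533)*1 = 1.327104 - (2.132) = -0.804896.
D < 0, so the roots are the complex-conjugate pair z = (-b +/- i sqrt(-D)) / (2a) = 1.0807 +/- 0.8416i.
For a conjugate pair |z|^2 = z * conj(z) = (product of roots) = c/a = 1/(0.533) = 1.876173, so |z| = sqrt(1.876173) = 1.3697 for both roots.
Moduli of all roots: 1.3697, 1.3697.
All moduli strictly greater than 1? Yes.
Verdict: Stationary.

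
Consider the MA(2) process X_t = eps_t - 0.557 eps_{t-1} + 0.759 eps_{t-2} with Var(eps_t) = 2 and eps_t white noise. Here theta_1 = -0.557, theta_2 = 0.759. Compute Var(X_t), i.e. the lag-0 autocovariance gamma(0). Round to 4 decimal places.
\gamma(0) = 3.7727

For an MA(q) process X_t = eps_t + sum_i theta_i eps_{t-i} with
Var(eps_t) = sigma^2, the variance is
  gamma(0) = sigma^2 * (1 + sum_i theta_i^2).
  sum_i theta_i^2 = (-0.557)^2 + (0.759)^2 = 0.310249 + 0.576081 = 0.88633.
  gamma(0) = 2 * (1 + 0.88633) = 2 * 1.88633 = 3.77266, which rounds to 3.7727.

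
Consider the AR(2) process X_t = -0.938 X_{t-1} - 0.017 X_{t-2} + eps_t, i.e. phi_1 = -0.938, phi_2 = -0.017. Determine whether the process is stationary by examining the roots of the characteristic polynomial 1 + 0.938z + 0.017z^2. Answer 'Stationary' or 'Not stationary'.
\text{Stationary}

The AR(p) characteristic polynomial is P(z) = 1 + 0.938z + 0.017z^2.
Stationarity requires all roots to lie outside the unit circle, i.e. |z| > 1 for every root.
Set 1 + (0.938) z + (0.017) z^2 = 0, i.e. a z^2 + b z + c = 0 with a = 0.017, b = 0.938, c = 1.
Discriminant D = b^2 - 4ac = (0.938)^2 - 4*(0.017)*1 = 0.879844 - (0.068) = 0.811844.
D >= 0, so the roots are real: z = (-b +/- sqrt(D)) / (2a) = (-0.938 +/- 0.901024) / (0.034).
  z_1 = (-0.938 + 0.901024) / (0.034) = -1.0875,   |z_1| = 1.0875.
  z_2 = (-0.938 - 0.901024) / (0.034) = -54.0889,   |z_2| = 54.0889.
Moduli of all roots: 1.0875, 54.0889.
All moduli strictly greater than 1? Yes.
Verdict: Stationary.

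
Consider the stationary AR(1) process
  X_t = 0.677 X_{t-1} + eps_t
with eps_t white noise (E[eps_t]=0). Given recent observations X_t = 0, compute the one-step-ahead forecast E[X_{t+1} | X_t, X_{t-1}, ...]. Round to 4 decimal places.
E[X_{t+1} \mid \mathcal F_t] = 0.0000

For an AR(p) model X_t = c + sum_i phi_i X_{t-i} + eps_t, the
one-step-ahead conditional mean is
  E[X_{t+1} | X_t, ...] = c + sum_i phi_i X_{t+1-i}.
Substitute known values:
  E[X_{t+1} | ...] = (0.677) * (0)
                   = 0.0000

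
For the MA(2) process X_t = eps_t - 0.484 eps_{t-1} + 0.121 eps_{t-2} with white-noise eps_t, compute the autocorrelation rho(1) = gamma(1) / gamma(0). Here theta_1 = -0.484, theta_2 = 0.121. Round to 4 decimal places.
\rho(1) = -0.4344

For an MA(q) process with theta_0 = 1, the autocovariance is
  gamma(k) = sigma^2 * sum_{i=0..q-k} theta_i * theta_{i+k},
and rho(k) = gamma(k) / gamma(0). Sigma^2 cancels.
  numerator   = (1)*(-0.484) + (-0.484)*(0.121) = -0.542564.
  denominator = (1)^2 + (-0.484)^2 + (0.121)^2 = 1.248897.
  rho(1) = -0.542564 / 1.248897 = -0.4344.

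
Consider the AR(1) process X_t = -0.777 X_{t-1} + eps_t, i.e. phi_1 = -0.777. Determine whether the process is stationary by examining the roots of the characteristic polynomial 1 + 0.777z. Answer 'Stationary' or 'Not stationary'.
\text{Stationary}

The AR(p) characteristic polynomial is P(z) = 1 + 0.777z.
Stationarity requires all roots to lie outside the unit circle, i.e. |z| > 1 for every root.
This is linear in z: 1 + (0.777) z = 0  =>  z = -1/(0.777) = -1.287001,  |z| = 1.287001.
Moduli of all roots: 1.2870.
All moduli strictly greater than 1? Yes.
Verdict: Stationary.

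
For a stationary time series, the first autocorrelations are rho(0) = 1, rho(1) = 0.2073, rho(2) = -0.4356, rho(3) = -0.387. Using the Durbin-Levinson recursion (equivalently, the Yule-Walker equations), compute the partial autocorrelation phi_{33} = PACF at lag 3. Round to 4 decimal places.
\phi_{33} = -0.2060

The PACF at lag k is phi_{kk}, the last component of the solution
to the Yule-Walker system G_k phi = r_k where
  (G_k)_{ij} = rho(|i - j|), (r_k)_i = rho(i), i,j = 1..k.
Equivalently, Durbin-Levinson gives phi_{kk} iteratively:
  phi_{11} = rho(1)
  phi_{kk} = [rho(k) - sum_{j=1..k-1} phi_{k-1,j} rho(k-j)]
            / [1 - sum_{j=1..k-1} phi_{k-1,j} rho(j)],
  phi_{k,j} = phi_{k-1,j} - phi_{kk} phi_{k-1,k-j},  j = 1..k-1.
Step k = 1:
  phi_11 = rho(1) = 0.2073.
Step k = 2:
  phi_22 = [rho(2) - phi_11 rho(1)] / [1 - phi_11 rho(1)] = [-0.4356 - (0.2073)(0.2073)] / [1 - (0.2073)(0.2073)]
         = -0.47857329 / 0.95702671 = -0.500063.
  Update: phi_21 = phi_11 - phi_22 phi_11 = 0.2073 - (-0.500063)(0.2073) = 0.310963.
Step k = 3:
  phi_33 = [rho(3) - phi_21 rho(2) - phi_22 rho(1)] / [1 - phi_21 rho(1) - phi_22 rho(2)]
    numerator   = -0.387 - (0.310963)(-0.4356) - (-0.500063)(0.2073) = -0.14788154
    denominator = 1 - (0.310963)(0.2073) - (-0.500063)(-0.4356) = 0.71771009
  phi_33 = -0.14788154 / 0.71771009 = -0.206.
Therefore phi_{33} = -0.2060.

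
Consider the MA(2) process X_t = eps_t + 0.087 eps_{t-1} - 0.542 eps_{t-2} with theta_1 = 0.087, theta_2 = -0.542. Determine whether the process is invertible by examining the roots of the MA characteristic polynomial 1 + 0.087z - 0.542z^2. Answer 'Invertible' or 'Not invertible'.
\text{Invertible}

The MA(q) characteristic polynomial is P(z) = 1 + 0.087z - 0.542z^2.
Invertibility requires all roots to lie outside the unit circle, i.e. |z| > 1 for every root.
Set 1 + (0.087) z + (-0.542) z^2 = 0, i.e. a z^2 + b z + c = 0 with a = -0.542, b = 0.087, c = 1.
Discriminant D = b^2 - 4ac = (0.087)^2 - 4*(-0.542)*1 = 0.007569 - (-2.168) = 2.175569.
D >= 0, so the roots are real: z = (-b +/- sqrt(D)) / (2a) = (-0.087 +/- 1.474981) / (-1.084).
  z_1 = (-0.087 + 1.474981) / (-1.084) = -1.2804,   |z_1| = 1.2804.
  z_2 = (-0.087 - 1.474981) / (-1.084) = 1.4409,   |z_2| = 1.4409.
Moduli of all roots: 1.2804, 1.4409.
All moduli strictly greater than 1? Yes.
Verdict: Invertible.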